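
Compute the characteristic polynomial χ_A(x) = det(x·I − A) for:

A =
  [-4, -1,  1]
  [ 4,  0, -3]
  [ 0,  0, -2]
x^3 + 6*x^2 + 12*x + 8

Expanding det(x·I − A) (e.g. by cofactor expansion or by noting that A is similar to its Jordan form J, which has the same characteristic polynomial as A) gives
  χ_A(x) = x^3 + 6*x^2 + 12*x + 8
which factors as (x + 2)^3. The eigenvalues (with algebraic multiplicities) are λ = -2 with multiplicity 3.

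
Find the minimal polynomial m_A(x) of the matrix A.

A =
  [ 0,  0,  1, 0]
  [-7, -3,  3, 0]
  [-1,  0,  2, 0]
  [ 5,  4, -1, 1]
x^3 + x^2 - 5*x + 3

The characteristic polynomial is χ_A(x) = (x - 1)^3*(x + 3), so the eigenvalues are known. The minimal polynomial is
  m_A(x) = Π_λ (x − λ)^{k_λ}
where k_λ is the size of the *largest* Jordan block for λ (equivalently, the smallest k with (A − λI)^k v = 0 for every generalised eigenvector v of λ).

  λ = -3: largest Jordan block has size 1, contributing (x + 3)
  λ = 1: largest Jordan block has size 2, contributing (x − 1)^2

So m_A(x) = (x - 1)^2*(x + 3) = x^3 + x^2 - 5*x + 3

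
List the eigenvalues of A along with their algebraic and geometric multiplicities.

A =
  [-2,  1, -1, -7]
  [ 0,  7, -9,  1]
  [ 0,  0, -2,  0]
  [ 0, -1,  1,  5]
λ = -2: alg = 2, geom = 2; λ = 6: alg = 2, geom = 1

Step 1 — factor the characteristic polynomial to read off the algebraic multiplicities:
  χ_A(x) = (x - 6)^2*(x + 2)^2

Step 2 — compute geometric multiplicities via the rank-nullity identity g(λ) = n − rank(A − λI):
  rank(A − (-2)·I) = 2, so dim ker(A − (-2)·I) = n − 2 = 2
  rank(A − (6)·I) = 3, so dim ker(A − (6)·I) = n − 3 = 1

Summary:
  λ = -2: algebraic multiplicity = 2, geometric multiplicity = 2
  λ = 6: algebraic multiplicity = 2, geometric multiplicity = 1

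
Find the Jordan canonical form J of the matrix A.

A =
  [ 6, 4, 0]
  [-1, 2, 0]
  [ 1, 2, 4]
J_2(4) ⊕ J_1(4)

The characteristic polynomial is
  det(x·I − A) = x^3 - 12*x^2 + 48*x - 64 = (x - 4)^3

Eigenvalues and multiplicities (the geometric multiplicity of λ is n − rank(A − λI), which equals the number of Jordan blocks for λ):
  λ = 4: algebraic multiplicity = 3, geometric multiplicity = 2

Determining the block sizes for each eigenvalue:
  λ = 4: 2 blocks summing to 3 forces exactly one block of size 2 and the rest size 1 → block sizes [2, 1]

Assembling the blocks gives a Jordan form
J =
  [4, 1, 0]
  [0, 4, 0]
  [0, 0, 4]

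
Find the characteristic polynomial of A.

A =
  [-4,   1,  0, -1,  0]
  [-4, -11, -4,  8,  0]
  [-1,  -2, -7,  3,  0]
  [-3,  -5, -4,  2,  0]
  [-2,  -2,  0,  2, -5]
x^5 + 25*x^4 + 250*x^3 + 1250*x^2 + 3125*x + 3125

Expanding det(x·I − A) (e.g. by cofactor expansion or by noting that A is similar to its Jordan form J, which has the same characteristic polynomial as A) gives
  χ_A(x) = x^5 + 25*x^4 + 250*x^3 + 1250*x^2 + 3125*x + 3125
which factors as (x + 5)^5. The eigenvalues (with algebraic multiplicities) are λ = -5 with multiplicity 5.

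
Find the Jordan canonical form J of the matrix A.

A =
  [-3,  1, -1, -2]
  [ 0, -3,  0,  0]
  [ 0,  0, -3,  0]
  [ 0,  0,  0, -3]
J_2(-3) ⊕ J_1(-3) ⊕ J_1(-3)

The characteristic polynomial is
  det(x·I − A) = x^4 + 12*x^3 + 54*x^2 + 108*x + 81 = (x + 3)^4

Eigenvalues and multiplicities (the geometric multiplicity of λ is n − rank(A − λI), which equals the number of Jordan blocks for λ):
  λ = -3: algebraic multiplicity = 4, geometric multiplicity = 3

Determining the block sizes for each eigenvalue:
  λ = -3: 3 blocks summing to 4 forces exactly one block of size 2 and the rest size 1 → block sizes [2, 1, 1]

Assembling the blocks gives a Jordan form
J =
  [-3,  1,  0,  0]
  [ 0, -3,  0,  0]
  [ 0,  0, -3,  0]
  [ 0,  0,  0, -3]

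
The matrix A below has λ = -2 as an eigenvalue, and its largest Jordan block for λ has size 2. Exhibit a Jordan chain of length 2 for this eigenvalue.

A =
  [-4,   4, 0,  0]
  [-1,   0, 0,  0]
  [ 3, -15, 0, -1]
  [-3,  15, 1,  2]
A Jordan chain for λ = -2 of length 2:
v_1 = (-6, -3, -9, 9)ᵀ
v_2 = (7, 2, 0, 0)ᵀ

Let N = A − (-2)·I. We want v_2 with N^2 v_2 = 0 but N^1 v_2 ≠ 0; then v_{j-1} := N · v_j for j = 2, …, 2.

Pick v_2 = (7, 2, 0, 0)ᵀ.
Then v_1 = N · v_2 = (-6, -3, -9, 9)ᵀ.

Sanity check: (A − (-2)·I) v_1 = (0, 0, 0, 0)ᵀ = 0. ✓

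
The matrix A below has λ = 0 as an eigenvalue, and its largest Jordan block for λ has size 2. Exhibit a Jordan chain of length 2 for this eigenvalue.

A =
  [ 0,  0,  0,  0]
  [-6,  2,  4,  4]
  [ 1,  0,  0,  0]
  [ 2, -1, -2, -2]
A Jordan chain for λ = 0 of length 2:
v_1 = (0, -6, 1, 2)ᵀ
v_2 = (1, 0, 0, 0)ᵀ

Let N = A − (0)·I. We want v_2 with N^2 v_2 = 0 but N^1 v_2 ≠ 0; then v_{j-1} := N · v_j for j = 2, …, 2.

Pick v_2 = (1, 0, 0, 0)ᵀ.
Then v_1 = N · v_2 = (0, -6, 1, 2)ᵀ.

Sanity check: (A − (0)·I) v_1 = (0, 0, 0, 0)ᵀ = 0. ✓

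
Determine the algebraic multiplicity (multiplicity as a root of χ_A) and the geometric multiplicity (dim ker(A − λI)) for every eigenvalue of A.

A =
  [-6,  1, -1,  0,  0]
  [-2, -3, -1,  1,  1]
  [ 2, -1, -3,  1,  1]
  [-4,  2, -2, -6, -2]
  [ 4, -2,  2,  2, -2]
λ = -4: alg = 5, geom = 3

Step 1 — factor the characteristic polynomial to read off the algebraic multiplicities:
  χ_A(x) = (x + 4)^5

Step 2 — compute geometric multiplicities via the rank-nullity identity g(λ) = n − rank(A − λI):
  rank(A − (-4)·I) = 2, so dim ker(A − (-4)·I) = n − 2 = 3

Summary:
  λ = -4: algebraic multiplicity = 5, geometric multiplicity = 3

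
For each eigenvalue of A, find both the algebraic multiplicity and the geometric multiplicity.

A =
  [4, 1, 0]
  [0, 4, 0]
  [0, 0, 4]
λ = 4: alg = 3, geom = 2

Step 1 — factor the characteristic polynomial to read off the algebraic multiplicities:
  χ_A(x) = (x - 4)^3

Step 2 — compute geometric multiplicities via the rank-nullity identity g(λ) = n − rank(A − λI):
  rank(A − (4)·I) = 1, so dim ker(A − (4)·I) = n − 1 = 2

Summary:
  λ = 4: algebraic multiplicity = 3, geometric multiplicity = 2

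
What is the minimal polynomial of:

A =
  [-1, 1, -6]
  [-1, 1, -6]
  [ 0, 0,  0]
x^2

The characteristic polynomial is χ_A(x) = x^3, so the eigenvalues are known. The minimal polynomial is
  m_A(x) = Π_λ (x − λ)^{k_λ}
where k_λ is the size of the *largest* Jordan block for λ (equivalently, the smallest k with (A − λI)^k v = 0 for every generalised eigenvector v of λ).

  λ = 0: largest Jordan block has size 2, contributing (x − 0)^2

So m_A(x) = x^2 = x^2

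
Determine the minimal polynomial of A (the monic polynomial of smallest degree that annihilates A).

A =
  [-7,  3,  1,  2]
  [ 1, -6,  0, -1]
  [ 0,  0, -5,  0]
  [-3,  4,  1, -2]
x^3 + 15*x^2 + 75*x + 125

The characteristic polynomial is χ_A(x) = (x + 5)^4, so the eigenvalues are known. The minimal polynomial is
  m_A(x) = Π_λ (x − λ)^{k_λ}
where k_λ is the size of the *largest* Jordan block for λ (equivalently, the smallest k with (A − λI)^k v = 0 for every generalised eigenvector v of λ).

  λ = -5: largest Jordan block has size 3, contributing (x + 5)^3

So m_A(x) = (x + 5)^3 = x^3 + 15*x^2 + 75*x + 125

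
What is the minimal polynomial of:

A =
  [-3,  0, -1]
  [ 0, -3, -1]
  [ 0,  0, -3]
x^2 + 6*x + 9

The characteristic polynomial is χ_A(x) = (x + 3)^3, so the eigenvalues are known. The minimal polynomial is
  m_A(x) = Π_λ (x − λ)^{k_λ}
where k_λ is the size of the *largest* Jordan block for λ (equivalently, the smallest k with (A − λI)^k v = 0 for every generalised eigenvector v of λ).

  λ = -3: largest Jordan block has size 2, contributing (x + 3)^2

So m_A(x) = (x + 3)^2 = x^2 + 6*x + 9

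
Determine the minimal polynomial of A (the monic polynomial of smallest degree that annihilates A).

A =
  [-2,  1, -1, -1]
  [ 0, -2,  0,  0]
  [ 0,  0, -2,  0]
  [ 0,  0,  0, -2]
x^2 + 4*x + 4

The characteristic polynomial is χ_A(x) = (x + 2)^4, so the eigenvalues are known. The minimal polynomial is
  m_A(x) = Π_λ (x − λ)^{k_λ}
where k_λ is the size of the *largest* Jordan block for λ (equivalently, the smallest k with (A − λI)^k v = 0 for every generalised eigenvector v of λ).

  λ = -2: largest Jordan block has size 2, contributing (x + 2)^2

So m_A(x) = (x + 2)^2 = x^2 + 4*x + 4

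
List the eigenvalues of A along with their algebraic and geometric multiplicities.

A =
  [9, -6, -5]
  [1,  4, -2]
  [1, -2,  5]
λ = 6: alg = 3, geom = 1

Step 1 — factor the characteristic polynomial to read off the algebraic multiplicities:
  χ_A(x) = (x - 6)^3

Step 2 — compute geometric multiplicities via the rank-nullity identity g(λ) = n − rank(A − λI):
  rank(A − (6)·I) = 2, so dim ker(A − (6)·I) = n − 2 = 1

Summary:
  λ = 6: algebraic multiplicity = 3, geometric multiplicity = 1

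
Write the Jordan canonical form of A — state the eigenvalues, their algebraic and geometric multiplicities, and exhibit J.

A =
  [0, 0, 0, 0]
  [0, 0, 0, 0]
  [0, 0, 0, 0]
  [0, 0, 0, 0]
J_1(0) ⊕ J_1(0) ⊕ J_1(0) ⊕ J_1(0)

The characteristic polynomial is
  det(x·I − A) = x^4

Eigenvalues and multiplicities (the geometric multiplicity of λ is n − rank(A − λI), which equals the number of Jordan blocks for λ):
  λ = 0: algebraic multiplicity = 4, geometric multiplicity = 4

Determining the block sizes for each eigenvalue:
  λ = 0: gm = am = 4, so every block has size 1 → block sizes [1, 1, 1, 1]

Assembling the blocks gives a Jordan form
J =
  [0, 0, 0, 0]
  [0, 0, 0, 0]
  [0, 0, 0, 0]
  [0, 0, 0, 0]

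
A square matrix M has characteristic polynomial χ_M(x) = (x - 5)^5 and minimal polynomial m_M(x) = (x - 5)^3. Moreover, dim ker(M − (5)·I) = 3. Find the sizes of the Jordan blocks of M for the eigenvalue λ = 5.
Block sizes for λ = 5: [3, 1, 1]

Step 1 — from the characteristic polynomial, algebraic multiplicity of λ = 5 is 5. From dim ker(M − (5)·I) = 3, there are exactly 3 Jordan blocks for λ = 5.
Step 2 — from the minimal polynomial, the factor (x − 5)^3 tells us the largest block for λ = 5 has size 3.
Step 3 — with total size 5, 3 blocks, and largest block 3, the block sizes (in nonincreasing order) are [3, 1, 1].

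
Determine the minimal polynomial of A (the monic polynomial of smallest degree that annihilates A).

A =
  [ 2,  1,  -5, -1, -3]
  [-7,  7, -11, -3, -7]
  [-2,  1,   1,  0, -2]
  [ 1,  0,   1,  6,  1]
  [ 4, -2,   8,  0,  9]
x^3 - 15*x^2 + 75*x - 125

The characteristic polynomial is χ_A(x) = (x - 5)^5, so the eigenvalues are known. The minimal polynomial is
  m_A(x) = Π_λ (x − λ)^{k_λ}
where k_λ is the size of the *largest* Jordan block for λ (equivalently, the smallest k with (A − λI)^k v = 0 for every generalised eigenvector v of λ).

  λ = 5: largest Jordan block has size 3, contributing (x − 5)^3

So m_A(x) = (x - 5)^3 = x^3 - 15*x^2 + 75*x - 125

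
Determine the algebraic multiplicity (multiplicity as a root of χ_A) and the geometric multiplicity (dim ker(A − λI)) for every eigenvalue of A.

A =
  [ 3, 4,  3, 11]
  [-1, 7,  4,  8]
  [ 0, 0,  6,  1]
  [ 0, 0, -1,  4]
λ = 5: alg = 4, geom = 2

Step 1 — factor the characteristic polynomial to read off the algebraic multiplicities:
  χ_A(x) = (x - 5)^4

Step 2 — compute geometric multiplicities via the rank-nullity identity g(λ) = n − rank(A − λI):
  rank(A − (5)·I) = 2, so dim ker(A − (5)·I) = n − 2 = 2

Summary:
  λ = 5: algebraic multiplicity = 4, geometric multiplicity = 2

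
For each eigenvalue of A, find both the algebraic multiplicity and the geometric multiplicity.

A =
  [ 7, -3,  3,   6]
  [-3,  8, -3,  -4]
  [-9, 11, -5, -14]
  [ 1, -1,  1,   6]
λ = 4: alg = 4, geom = 2

Step 1 — factor the characteristic polynomial to read off the algebraic multiplicities:
  χ_A(x) = (x - 4)^4

Step 2 — compute geometric multiplicities via the rank-nullity identity g(λ) = n − rank(A − λI):
  rank(A − (4)·I) = 2, so dim ker(A − (4)·I) = n − 2 = 2

Summary:
  λ = 4: algebraic multiplicity = 4, geometric multiplicity = 2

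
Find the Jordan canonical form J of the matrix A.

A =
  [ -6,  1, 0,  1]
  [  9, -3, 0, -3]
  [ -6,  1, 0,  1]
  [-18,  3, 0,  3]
J_2(-3) ⊕ J_1(0) ⊕ J_1(0)

The characteristic polynomial is
  det(x·I − A) = x^4 + 6*x^3 + 9*x^2 = x^2*(x + 3)^2

Eigenvalues and multiplicities (the geometric multiplicity of λ is n − rank(A − λI), which equals the number of Jordan blocks for λ):
  λ = -3: algebraic multiplicity = 2, geometric multiplicity = 1
  λ = 0: algebraic multiplicity = 2, geometric multiplicity = 2

Determining the block sizes for each eigenvalue:
  λ = -3: one block (gm = 1), so the single block has size am = 2 → block sizes [2]
  λ = 0: gm = am = 2, so every block has size 1 → block sizes [1, 1]

Assembling the blocks gives a Jordan form
J =
  [-3,  1, 0, 0]
  [ 0, -3, 0, 0]
  [ 0,  0, 0, 0]
  [ 0,  0, 0, 0]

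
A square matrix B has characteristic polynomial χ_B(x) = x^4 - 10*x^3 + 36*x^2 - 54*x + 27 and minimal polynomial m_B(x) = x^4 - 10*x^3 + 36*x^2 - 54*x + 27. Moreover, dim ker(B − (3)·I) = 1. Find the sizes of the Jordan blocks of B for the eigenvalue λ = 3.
Block sizes for λ = 3: [3]

Step 1 — from the characteristic polynomial, algebraic multiplicity of λ = 3 is 3. From dim ker(B − (3)·I) = 1, there are exactly 1 Jordan blocks for λ = 3.
Step 2 — from the minimal polynomial, the factor (x − 3)^3 tells us the largest block for λ = 3 has size 3.
Step 3 — with total size 3, 1 blocks, and largest block 3, the block sizes (in nonincreasing order) are [3].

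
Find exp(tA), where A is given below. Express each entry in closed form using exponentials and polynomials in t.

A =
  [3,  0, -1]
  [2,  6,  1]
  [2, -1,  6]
e^{tA} =
  [t^2*exp(5*t) - 2*t*exp(5*t) + exp(5*t), t^2*exp(5*t)/2, t^2*exp(5*t)/2 - t*exp(5*t)]
  [2*t*exp(5*t), t*exp(5*t) + exp(5*t), t*exp(5*t)]
  [-2*t^2*exp(5*t) + 2*t*exp(5*t), -t^2*exp(5*t) - t*exp(5*t), -t^2*exp(5*t) + t*exp(5*t) + exp(5*t)]

Strategy: write A = P · J · P⁻¹ where J is a Jordan canonical form, so e^{tA} = P · e^{tJ} · P⁻¹, and e^{tJ} can be computed block-by-block.

A has Jordan form
J =
  [5, 1, 0]
  [0, 5, 1]
  [0, 0, 5]
(up to reordering of blocks).

Per-block formulas:
  For a 3×3 Jordan block J_3(5): exp(t · J_3(5)) = e^(5t)·(I + t·N + (t^2/2)·N^2), where N is the 3×3 nilpotent shift.

After assembling e^{tJ} and conjugating by P, we get:

e^{tA} =
  [t^2*exp(5*t) - 2*t*exp(5*t) + exp(5*t), t^2*exp(5*t)/2, t^2*exp(5*t)/2 - t*exp(5*t)]
  [2*t*exp(5*t), t*exp(5*t) + exp(5*t), t*exp(5*t)]
  [-2*t^2*exp(5*t) + 2*t*exp(5*t), -t^2*exp(5*t) - t*exp(5*t), -t^2*exp(5*t) + t*exp(5*t) + exp(5*t)]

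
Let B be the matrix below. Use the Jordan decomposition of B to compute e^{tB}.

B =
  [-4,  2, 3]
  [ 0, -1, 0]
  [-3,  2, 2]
e^{tB} =
  [-3*t*exp(-t) + exp(-t), 2*t*exp(-t), 3*t*exp(-t)]
  [0, exp(-t), 0]
  [-3*t*exp(-t), 2*t*exp(-t), 3*t*exp(-t) + exp(-t)]

Strategy: write B = P · J · P⁻¹ where J is a Jordan canonical form, so e^{tB} = P · e^{tJ} · P⁻¹, and e^{tJ} can be computed block-by-block.

B has Jordan form
J =
  [-1,  1,  0]
  [ 0, -1,  0]
  [ 0,  0, -1]
(up to reordering of blocks).

Per-block formulas:
  For a 1×1 block at λ = -1: exp(t · [-1]) = [e^(-1t)].
  For a 2×2 Jordan block J_2(-1): exp(t · J_2(-1)) = e^(-1t)·(I + t·N), where N is the 2×2 nilpotent shift.

After assembling e^{tJ} and conjugating by P, we get:

e^{tB} =
  [-3*t*exp(-t) + exp(-t), 2*t*exp(-t), 3*t*exp(-t)]
  [0, exp(-t), 0]
  [-3*t*exp(-t), 2*t*exp(-t), 3*t*exp(-t) + exp(-t)]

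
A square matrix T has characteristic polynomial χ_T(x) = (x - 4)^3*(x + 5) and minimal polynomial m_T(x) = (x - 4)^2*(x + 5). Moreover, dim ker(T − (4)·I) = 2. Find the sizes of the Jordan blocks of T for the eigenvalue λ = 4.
Block sizes for λ = 4: [2, 1]

Step 1 — from the characteristic polynomial, algebraic multiplicity of λ = 4 is 3. From dim ker(T − (4)·I) = 2, there are exactly 2 Jordan blocks for λ = 4.
Step 2 — from the minimal polynomial, the factor (x − 4)^2 tells us the largest block for λ = 4 has size 2.
Step 3 — with total size 3, 2 blocks, and largest block 2, the block sizes (in nonincreasing order) are [2, 1].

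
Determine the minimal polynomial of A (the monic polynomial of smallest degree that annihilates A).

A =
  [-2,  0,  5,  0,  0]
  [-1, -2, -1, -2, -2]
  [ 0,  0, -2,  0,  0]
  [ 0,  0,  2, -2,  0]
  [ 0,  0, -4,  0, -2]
x^3 + 6*x^2 + 12*x + 8

The characteristic polynomial is χ_A(x) = (x + 2)^5, so the eigenvalues are known. The minimal polynomial is
  m_A(x) = Π_λ (x − λ)^{k_λ}
where k_λ is the size of the *largest* Jordan block for λ (equivalently, the smallest k with (A − λI)^k v = 0 for every generalised eigenvector v of λ).

  λ = -2: largest Jordan block has size 3, contributing (x + 2)^3

So m_A(x) = (x + 2)^3 = x^3 + 6*x^2 + 12*x + 8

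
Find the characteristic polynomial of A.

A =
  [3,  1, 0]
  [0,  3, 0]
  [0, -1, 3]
x^3 - 9*x^2 + 27*x - 27

Expanding det(x·I − A) (e.g. by cofactor expansion or by noting that A is similar to its Jordan form J, which has the same characteristic polynomial as A) gives
  χ_A(x) = x^3 - 9*x^2 + 27*x - 27
which factors as (x - 3)^3. The eigenvalues (with algebraic multiplicities) are λ = 3 with multiplicity 3.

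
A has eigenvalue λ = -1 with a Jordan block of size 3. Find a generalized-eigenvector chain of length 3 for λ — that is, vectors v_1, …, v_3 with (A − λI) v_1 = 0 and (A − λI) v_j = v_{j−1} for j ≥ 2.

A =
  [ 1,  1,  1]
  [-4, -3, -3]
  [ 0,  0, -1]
A Jordan chain for λ = -1 of length 3:
v_1 = (-1, 2, 0)ᵀ
v_2 = (1, -3, 0)ᵀ
v_3 = (0, 0, 1)ᵀ

Let N = A − (-1)·I. We want v_3 with N^3 v_3 = 0 but N^2 v_3 ≠ 0; then v_{j-1} := N · v_j for j = 3, …, 2.

Pick v_3 = (0, 0, 1)ᵀ.
Then v_2 = N · v_3 = (1, -3, 0)ᵀ.
Then v_1 = N · v_2 = (-1, 2, 0)ᵀ.

Sanity check: (A − (-1)·I) v_1 = (0, 0, 0)ᵀ = 0. ✓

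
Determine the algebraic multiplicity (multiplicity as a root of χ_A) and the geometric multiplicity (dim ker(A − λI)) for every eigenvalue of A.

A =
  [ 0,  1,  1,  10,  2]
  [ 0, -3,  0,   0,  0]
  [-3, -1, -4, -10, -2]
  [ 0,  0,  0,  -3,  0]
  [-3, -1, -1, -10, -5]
λ = -3: alg = 5, geom = 4

Step 1 — factor the characteristic polynomial to read off the algebraic multiplicities:
  χ_A(x) = (x + 3)^5

Step 2 — compute geometric multiplicities via the rank-nullity identity g(λ) = n − rank(A − λI):
  rank(A − (-3)·I) = 1, so dim ker(A − (-3)·I) = n − 1 = 4

Summary:
  λ = -3: algebraic multiplicity = 5, geometric multiplicity = 4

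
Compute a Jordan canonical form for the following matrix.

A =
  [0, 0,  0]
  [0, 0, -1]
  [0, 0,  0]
J_2(0) ⊕ J_1(0)

The characteristic polynomial is
  det(x·I − A) = x^3

Eigenvalues and multiplicities (the geometric multiplicity of λ is n − rank(A − λI), which equals the number of Jordan blocks for λ):
  λ = 0: algebraic multiplicity = 3, geometric multiplicity = 2

Determining the block sizes for each eigenvalue:
  λ = 0: 2 blocks summing to 3 forces exactly one block of size 2 and the rest size 1 → block sizes [2, 1]

Assembling the blocks gives a Jordan form
J =
  [0, 1, 0]
  [0, 0, 0]
  [0, 0, 0]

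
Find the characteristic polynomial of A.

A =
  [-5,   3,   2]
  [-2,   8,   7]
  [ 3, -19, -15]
x^3 + 12*x^2 + 48*x + 64

Expanding det(x·I − A) (e.g. by cofactor expansion or by noting that A is similar to its Jordan form J, which has the same characteristic polynomial as A) gives
  χ_A(x) = x^3 + 12*x^2 + 48*x + 64
which factors as (x + 4)^3. The eigenvalues (with algebraic multiplicities) are λ = -4 with multiplicity 3.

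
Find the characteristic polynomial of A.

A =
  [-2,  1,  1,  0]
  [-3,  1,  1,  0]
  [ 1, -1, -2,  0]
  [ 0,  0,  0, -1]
x^4 + 4*x^3 + 6*x^2 + 4*x + 1

Expanding det(x·I − A) (e.g. by cofactor expansion or by noting that A is similar to its Jordan form J, which has the same characteristic polynomial as A) gives
  χ_A(x) = x^4 + 4*x^3 + 6*x^2 + 4*x + 1
which factors as (x + 1)^4. The eigenvalues (with algebraic multiplicities) are λ = -1 with multiplicity 4.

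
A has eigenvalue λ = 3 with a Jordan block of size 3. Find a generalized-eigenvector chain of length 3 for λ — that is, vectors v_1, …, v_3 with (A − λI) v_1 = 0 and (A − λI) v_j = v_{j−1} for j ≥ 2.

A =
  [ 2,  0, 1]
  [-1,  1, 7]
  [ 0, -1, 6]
A Jordan chain for λ = 3 of length 3:
v_1 = (1, 3, 1)ᵀ
v_2 = (-1, -1, 0)ᵀ
v_3 = (1, 0, 0)ᵀ

Let N = A − (3)·I. We want v_3 with N^3 v_3 = 0 but N^2 v_3 ≠ 0; then v_{j-1} := N · v_j for j = 3, …, 2.

Pick v_3 = (1, 0, 0)ᵀ.
Then v_2 = N · v_3 = (-1, -1, 0)ᵀ.
Then v_1 = N · v_2 = (1, 3, 1)ᵀ.

Sanity check: (A − (3)·I) v_1 = (0, 0, 0)ᵀ = 0. ✓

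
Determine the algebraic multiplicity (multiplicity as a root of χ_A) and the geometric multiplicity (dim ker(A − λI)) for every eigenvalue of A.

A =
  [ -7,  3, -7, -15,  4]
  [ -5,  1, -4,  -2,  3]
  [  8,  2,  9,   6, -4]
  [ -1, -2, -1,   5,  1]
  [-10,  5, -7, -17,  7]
λ = 3: alg = 5, geom = 2

Step 1 — factor the characteristic polynomial to read off the algebraic multiplicities:
  χ_A(x) = (x - 3)^5

Step 2 — compute geometric multiplicities via the rank-nullity identity g(λ) = n − rank(A − λI):
  rank(A − (3)·I) = 3, so dim ker(A − (3)·I) = n − 3 = 2

Summary:
  λ = 3: algebraic multiplicity = 5, geometric multiplicity = 2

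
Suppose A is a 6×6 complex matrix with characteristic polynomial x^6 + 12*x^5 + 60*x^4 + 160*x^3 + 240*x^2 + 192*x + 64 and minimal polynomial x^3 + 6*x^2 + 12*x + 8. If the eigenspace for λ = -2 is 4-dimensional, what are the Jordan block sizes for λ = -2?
Block sizes for λ = -2: [3, 1, 1, 1]

Step 1 — from the characteristic polynomial, algebraic multiplicity of λ = -2 is 6. From dim ker(A − (-2)·I) = 4, there are exactly 4 Jordan blocks for λ = -2.
Step 2 — from the minimal polynomial, the factor (x + 2)^3 tells us the largest block for λ = -2 has size 3.
Step 3 — with total size 6, 4 blocks, and largest block 3, the block sizes (in nonincreasing order) are [3, 1, 1, 1].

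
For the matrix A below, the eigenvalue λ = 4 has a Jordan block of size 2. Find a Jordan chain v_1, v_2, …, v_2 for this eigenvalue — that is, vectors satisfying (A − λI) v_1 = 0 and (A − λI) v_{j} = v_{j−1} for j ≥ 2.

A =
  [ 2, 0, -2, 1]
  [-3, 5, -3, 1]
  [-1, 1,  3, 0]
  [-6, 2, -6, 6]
A Jordan chain for λ = 4 of length 2:
v_1 = (-2, -3, -1, -6)ᵀ
v_2 = (1, 0, 0, 0)ᵀ

Let N = A − (4)·I. We want v_2 with N^2 v_2 = 0 but N^1 v_2 ≠ 0; then v_{j-1} := N · v_j for j = 2, …, 2.

Pick v_2 = (1, 0, 0, 0)ᵀ.
Then v_1 = N · v_2 = (-2, -3, -1, -6)ᵀ.

Sanity check: (A − (4)·I) v_1 = (0, 0, 0, 0)ᵀ = 0. ✓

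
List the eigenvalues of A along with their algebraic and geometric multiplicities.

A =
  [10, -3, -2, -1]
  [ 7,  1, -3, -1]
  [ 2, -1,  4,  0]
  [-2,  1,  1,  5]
λ = 5: alg = 4, geom = 2

Step 1 — factor the characteristic polynomial to read off the algebraic multiplicities:
  χ_A(x) = (x - 5)^4

Step 2 — compute geometric multiplicities via the rank-nullity identity g(λ) = n − rank(A − λI):
  rank(A − (5)·I) = 2, so dim ker(A − (5)·I) = n − 2 = 2

Summary:
  λ = 5: algebraic multiplicity = 4, geometric multiplicity = 2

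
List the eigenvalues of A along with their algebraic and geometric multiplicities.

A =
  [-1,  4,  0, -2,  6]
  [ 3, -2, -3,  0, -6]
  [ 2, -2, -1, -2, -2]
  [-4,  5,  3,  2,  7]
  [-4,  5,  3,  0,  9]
λ = 1: alg = 3, geom = 2; λ = 2: alg = 2, geom = 2

Step 1 — factor the characteristic polynomial to read off the algebraic multiplicities:
  χ_A(x) = (x - 2)^2*(x - 1)^3

Step 2 — compute geometric multiplicities via the rank-nullity identity g(λ) = n − rank(A − λI):
  rank(A − (1)·I) = 3, so dim ker(A − (1)·I) = n − 3 = 2
  rank(A − (2)·I) = 3, so dim ker(A − (2)·I) = n − 3 = 2

Summary:
  λ = 1: algebraic multiplicity = 3, geometric multiplicity = 2
  λ = 2: algebraic multiplicity = 2, geometric multiplicity = 2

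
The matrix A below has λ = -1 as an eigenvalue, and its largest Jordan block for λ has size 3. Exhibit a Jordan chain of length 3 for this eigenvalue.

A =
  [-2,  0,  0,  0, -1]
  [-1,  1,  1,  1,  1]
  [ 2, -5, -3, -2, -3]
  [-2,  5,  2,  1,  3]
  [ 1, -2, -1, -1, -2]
A Jordan chain for λ = -1 of length 3:
v_1 = (2, 2, -4, 4, -2)ᵀ
v_2 = (0, 2, -5, 5, -2)ᵀ
v_3 = (0, 1, 0, 0, 0)ᵀ

Let N = A − (-1)·I. We want v_3 with N^3 v_3 = 0 but N^2 v_3 ≠ 0; then v_{j-1} := N · v_j for j = 3, …, 2.

Pick v_3 = (0, 1, 0, 0, 0)ᵀ.
Then v_2 = N · v_3 = (0, 2, -5, 5, -2)ᵀ.
Then v_1 = N · v_2 = (2, 2, -4, 4, -2)ᵀ.

Sanity check: (A − (-1)·I) v_1 = (0, 0, 0, 0, 0)ᵀ = 0. ✓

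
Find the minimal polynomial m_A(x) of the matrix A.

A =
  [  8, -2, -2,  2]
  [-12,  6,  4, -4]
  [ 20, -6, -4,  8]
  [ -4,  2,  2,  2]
x^2 - 6*x + 8

The characteristic polynomial is χ_A(x) = (x - 4)^2*(x - 2)^2, so the eigenvalues are known. The minimal polynomial is
  m_A(x) = Π_λ (x − λ)^{k_λ}
where k_λ is the size of the *largest* Jordan block for λ (equivalently, the smallest k with (A − λI)^k v = 0 for every generalised eigenvector v of λ).

  λ = 2: largest Jordan block has size 1, contributing (x − 2)
  λ = 4: largest Jordan block has size 1, contributing (x − 4)

So m_A(x) = (x - 4)*(x - 2) = x^2 - 6*x + 8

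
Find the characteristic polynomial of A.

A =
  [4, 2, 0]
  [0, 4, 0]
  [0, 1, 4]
x^3 - 12*x^2 + 48*x - 64

Expanding det(x·I − A) (e.g. by cofactor expansion or by noting that A is similar to its Jordan form J, which has the same characteristic polynomial as A) gives
  χ_A(x) = x^3 - 12*x^2 + 48*x - 64
which factors as (x - 4)^3. The eigenvalues (with algebraic multiplicities) are λ = 4 with multiplicity 3.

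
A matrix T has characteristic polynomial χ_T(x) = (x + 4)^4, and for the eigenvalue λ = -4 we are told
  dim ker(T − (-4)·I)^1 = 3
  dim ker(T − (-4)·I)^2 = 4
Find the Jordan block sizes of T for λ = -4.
Block sizes for λ = -4: [2, 1, 1]

From the dimensions of kernels of powers, the number of Jordan blocks of size at least j is d_j − d_{j−1} where d_j = dim ker(N^j) (with d_0 = 0). Computing the differences gives [3, 1].
The number of blocks of size exactly k is (#blocks of size ≥ k) − (#blocks of size ≥ k + 1), so the partition is: 2 block(s) of size 1, 1 block(s) of size 2.
In nonincreasing order the block sizes are [2, 1, 1].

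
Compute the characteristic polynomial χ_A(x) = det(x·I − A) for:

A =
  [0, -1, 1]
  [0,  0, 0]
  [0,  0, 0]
x^3

Expanding det(x·I − A) (e.g. by cofactor expansion or by noting that A is similar to its Jordan form J, which has the same characteristic polynomial as A) gives
  χ_A(x) = x^3
which factors as x^3. The eigenvalues (with algebraic multiplicities) are λ = 0 with multiplicity 3.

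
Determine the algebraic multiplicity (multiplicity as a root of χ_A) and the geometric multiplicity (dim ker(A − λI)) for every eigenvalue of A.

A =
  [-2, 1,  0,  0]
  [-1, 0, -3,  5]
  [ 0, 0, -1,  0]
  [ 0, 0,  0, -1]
λ = -1: alg = 4, geom = 2

Step 1 — factor the characteristic polynomial to read off the algebraic multiplicities:
  χ_A(x) = (x + 1)^4

Step 2 — compute geometric multiplicities via the rank-nullity identity g(λ) = n − rank(A − λI):
  rank(A − (-1)·I) = 2, so dim ker(A − (-1)·I) = n − 2 = 2

Summary:
  λ = -1: algebraic multiplicity = 4, geometric multiplicity = 2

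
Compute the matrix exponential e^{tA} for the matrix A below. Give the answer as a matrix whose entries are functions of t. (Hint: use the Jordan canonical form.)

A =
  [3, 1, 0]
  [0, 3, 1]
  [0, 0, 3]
e^{tA} =
  [exp(3*t), t*exp(3*t), t^2*exp(3*t)/2]
  [0, exp(3*t), t*exp(3*t)]
  [0, 0, exp(3*t)]

Strategy: write A = P · J · P⁻¹ where J is a Jordan canonical form, so e^{tA} = P · e^{tJ} · P⁻¹, and e^{tJ} can be computed block-by-block.

A has Jordan form
J =
  [3, 1, 0]
  [0, 3, 1]
  [0, 0, 3]
(up to reordering of blocks).

Per-block formulas:
  For a 3×3 Jordan block J_3(3): exp(t · J_3(3)) = e^(3t)·(I + t·N + (t^2/2)·N^2), where N is the 3×3 nilpotent shift.

After assembling e^{tJ} and conjugating by P, we get:

e^{tA} =
  [exp(3*t), t*exp(3*t), t^2*exp(3*t)/2]
  [0, exp(3*t), t*exp(3*t)]
  [0, 0, exp(3*t)]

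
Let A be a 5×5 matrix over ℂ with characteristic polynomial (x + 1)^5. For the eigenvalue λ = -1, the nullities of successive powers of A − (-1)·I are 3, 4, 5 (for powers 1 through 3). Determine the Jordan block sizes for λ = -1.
Block sizes for λ = -1: [3, 1, 1]

From the dimensions of kernels of powers, the number of Jordan blocks of size at least j is d_j − d_{j−1} where d_j = dim ker(N^j) (with d_0 = 0). Computing the differences gives [3, 1, 1].
The number of blocks of size exactly k is (#blocks of size ≥ k) − (#blocks of size ≥ k + 1), so the partition is: 2 block(s) of size 1, 1 block(s) of size 3.
In nonincreasing order the block sizes are [3, 1, 1].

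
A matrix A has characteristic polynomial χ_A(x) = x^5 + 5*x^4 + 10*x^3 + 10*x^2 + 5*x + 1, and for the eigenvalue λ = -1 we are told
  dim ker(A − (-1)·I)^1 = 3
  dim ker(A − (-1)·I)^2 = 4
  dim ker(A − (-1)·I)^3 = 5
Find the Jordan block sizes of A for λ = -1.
Block sizes for λ = -1: [3, 1, 1]

From the dimensions of kernels of powers, the number of Jordan blocks of size at least j is d_j − d_{j−1} where d_j = dim ker(N^j) (with d_0 = 0). Computing the differences gives [3, 1, 1].
The number of blocks of size exactly k is (#blocks of size ≥ k) − (#blocks of size ≥ k + 1), so the partition is: 2 block(s) of size 1, 1 block(s) of size 3.
In nonincreasing order the block sizes are [3, 1, 1].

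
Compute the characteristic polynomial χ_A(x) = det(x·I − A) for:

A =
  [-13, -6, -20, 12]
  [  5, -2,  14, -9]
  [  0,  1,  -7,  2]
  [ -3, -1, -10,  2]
x^4 + 20*x^3 + 150*x^2 + 500*x + 625

Expanding det(x·I − A) (e.g. by cofactor expansion or by noting that A is similar to its Jordan form J, which has the same characteristic polynomial as A) gives
  χ_A(x) = x^4 + 20*x^3 + 150*x^2 + 500*x + 625
which factors as (x + 5)^4. The eigenvalues (with algebraic multiplicities) are λ = -5 with multiplicity 4.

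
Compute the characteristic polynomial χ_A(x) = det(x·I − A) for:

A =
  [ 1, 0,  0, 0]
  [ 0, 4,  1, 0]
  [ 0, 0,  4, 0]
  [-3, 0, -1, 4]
x^4 - 13*x^3 + 60*x^2 - 112*x + 64

Expanding det(x·I − A) (e.g. by cofactor expansion or by noting that A is similar to its Jordan form J, which has the same characteristic polynomial as A) gives
  χ_A(x) = x^4 - 13*x^3 + 60*x^2 - 112*x + 64
which factors as (x - 4)^3*(x - 1). The eigenvalues (with algebraic multiplicities) are λ = 1 with multiplicity 1, λ = 4 with multiplicity 3.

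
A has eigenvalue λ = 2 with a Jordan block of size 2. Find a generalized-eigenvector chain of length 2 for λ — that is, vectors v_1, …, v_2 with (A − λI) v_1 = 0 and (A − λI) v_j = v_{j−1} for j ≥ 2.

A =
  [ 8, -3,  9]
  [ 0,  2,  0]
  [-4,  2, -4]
A Jordan chain for λ = 2 of length 2:
v_1 = (6, 0, -4)ᵀ
v_2 = (1, 0, 0)ᵀ

Let N = A − (2)·I. We want v_2 with N^2 v_2 = 0 but N^1 v_2 ≠ 0; then v_{j-1} := N · v_j for j = 2, …, 2.

Pick v_2 = (1, 0, 0)ᵀ.
Then v_1 = N · v_2 = (6, 0, -4)ᵀ.

Sanity check: (A − (2)·I) v_1 = (0, 0, 0)ᵀ = 0. ✓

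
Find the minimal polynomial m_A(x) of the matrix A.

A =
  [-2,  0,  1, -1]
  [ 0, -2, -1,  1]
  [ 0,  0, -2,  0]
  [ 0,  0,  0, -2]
x^2 + 4*x + 4

The characteristic polynomial is χ_A(x) = (x + 2)^4, so the eigenvalues are known. The minimal polynomial is
  m_A(x) = Π_λ (x − λ)^{k_λ}
where k_λ is the size of the *largest* Jordan block for λ (equivalently, the smallest k with (A − λI)^k v = 0 for every generalised eigenvector v of λ).

  λ = -2: largest Jordan block has size 2, contributing (x + 2)^2

So m_A(x) = (x + 2)^2 = x^2 + 4*x + 4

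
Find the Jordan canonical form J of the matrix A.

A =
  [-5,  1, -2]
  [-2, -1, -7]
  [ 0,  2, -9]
J_3(-5)

The characteristic polynomial is
  det(x·I − A) = x^3 + 15*x^2 + 75*x + 125 = (x + 5)^3

Eigenvalues and multiplicities (the geometric multiplicity of λ is n − rank(A − λI), which equals the number of Jordan blocks for λ):
  λ = -5: algebraic multiplicity = 3, geometric multiplicity = 1

Determining the block sizes for each eigenvalue:
  λ = -5: one block (gm = 1), so the single block has size am = 3 → block sizes [3]

Assembling the blocks gives a Jordan form
J =
  [-5,  1,  0]
  [ 0, -5,  1]
  [ 0,  0, -5]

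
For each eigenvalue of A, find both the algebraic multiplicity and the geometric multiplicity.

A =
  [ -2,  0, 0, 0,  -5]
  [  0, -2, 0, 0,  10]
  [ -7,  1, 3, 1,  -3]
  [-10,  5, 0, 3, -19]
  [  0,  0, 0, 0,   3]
λ = -2: alg = 2, geom = 2; λ = 3: alg = 3, geom = 1

Step 1 — factor the characteristic polynomial to read off the algebraic multiplicities:
  χ_A(x) = (x - 3)^3*(x + 2)^2

Step 2 — compute geometric multiplicities via the rank-nullity identity g(λ) = n − rank(A − λI):
  rank(A − (-2)·I) = 3, so dim ker(A − (-2)·I) = n − 3 = 2
  rank(A − (3)·I) = 4, so dim ker(A − (3)·I) = n − 4 = 1

Summary:
  λ = -2: algebraic multiplicity = 2, geometric multiplicity = 2
  λ = 3: algebraic multiplicity = 3, geometric multiplicity = 1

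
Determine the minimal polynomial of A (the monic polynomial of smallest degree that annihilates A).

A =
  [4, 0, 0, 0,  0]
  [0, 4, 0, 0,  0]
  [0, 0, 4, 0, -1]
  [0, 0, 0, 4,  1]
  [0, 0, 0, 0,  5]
x^2 - 9*x + 20

The characteristic polynomial is χ_A(x) = (x - 5)*(x - 4)^4, so the eigenvalues are known. The minimal polynomial is
  m_A(x) = Π_λ (x − λ)^{k_λ}
where k_λ is the size of the *largest* Jordan block for λ (equivalently, the smallest k with (A − λI)^k v = 0 for every generalised eigenvector v of λ).

  λ = 4: largest Jordan block has size 1, contributing (x − 4)
  λ = 5: largest Jordan block has size 1, contributing (x − 5)

So m_A(x) = (x - 5)*(x - 4) = x^2 - 9*x + 20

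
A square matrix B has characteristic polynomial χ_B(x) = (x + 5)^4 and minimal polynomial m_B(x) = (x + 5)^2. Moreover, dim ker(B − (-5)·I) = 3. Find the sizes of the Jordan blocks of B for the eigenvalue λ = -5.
Block sizes for λ = -5: [2, 1, 1]

Step 1 — from the characteristic polynomial, algebraic multiplicity of λ = -5 is 4. From dim ker(B − (-5)·I) = 3, there are exactly 3 Jordan blocks for λ = -5.
Step 2 — from the minimal polynomial, the factor (x + 5)^2 tells us the largest block for λ = -5 has size 2.
Step 3 — with total size 4, 3 blocks, and largest block 2, the block sizes (in nonincreasing order) are [2, 1, 1].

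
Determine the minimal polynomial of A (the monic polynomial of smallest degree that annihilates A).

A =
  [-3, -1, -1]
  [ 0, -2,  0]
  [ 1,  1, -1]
x^2 + 4*x + 4

The characteristic polynomial is χ_A(x) = (x + 2)^3, so the eigenvalues are known. The minimal polynomial is
  m_A(x) = Π_λ (x − λ)^{k_λ}
where k_λ is the size of the *largest* Jordan block for λ (equivalently, the smallest k with (A − λI)^k v = 0 for every generalised eigenvector v of λ).

  λ = -2: largest Jordan block has size 2, contributing (x + 2)^2

So m_A(x) = (x + 2)^2 = x^2 + 4*x + 4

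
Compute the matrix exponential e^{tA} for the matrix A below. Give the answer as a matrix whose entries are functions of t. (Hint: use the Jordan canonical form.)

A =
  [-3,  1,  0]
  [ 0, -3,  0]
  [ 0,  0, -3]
e^{tA} =
  [exp(-3*t), t*exp(-3*t), 0]
  [0, exp(-3*t), 0]
  [0, 0, exp(-3*t)]

Strategy: write A = P · J · P⁻¹ where J is a Jordan canonical form, so e^{tA} = P · e^{tJ} · P⁻¹, and e^{tJ} can be computed block-by-block.

A has Jordan form
J =
  [-3,  1,  0]
  [ 0, -3,  0]
  [ 0,  0, -3]
(up to reordering of blocks).

Per-block formulas:
  For a 2×2 Jordan block J_2(-3): exp(t · J_2(-3)) = e^(-3t)·(I + t·N), where N is the 2×2 nilpotent shift.
  For a 1×1 block at λ = -3: exp(t · [-3]) = [e^(-3t)].

After assembling e^{tJ} and conjugating by P, we get:

e^{tA} =
  [exp(-3*t), t*exp(-3*t), 0]
  [0, exp(-3*t), 0]
  [0, 0, exp(-3*t)]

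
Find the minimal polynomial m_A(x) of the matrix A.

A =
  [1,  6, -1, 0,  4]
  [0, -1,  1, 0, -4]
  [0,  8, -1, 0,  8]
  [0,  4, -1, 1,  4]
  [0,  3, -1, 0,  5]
x^3 - 3*x^2 + 3*x - 1

The characteristic polynomial is χ_A(x) = (x - 1)^5, so the eigenvalues are known. The minimal polynomial is
  m_A(x) = Π_λ (x − λ)^{k_λ}
where k_λ is the size of the *largest* Jordan block for λ (equivalently, the smallest k with (A − λI)^k v = 0 for every generalised eigenvector v of λ).

  λ = 1: largest Jordan block has size 3, contributing (x − 1)^3

So m_A(x) = (x - 1)^3 = x^3 - 3*x^2 + 3*x - 1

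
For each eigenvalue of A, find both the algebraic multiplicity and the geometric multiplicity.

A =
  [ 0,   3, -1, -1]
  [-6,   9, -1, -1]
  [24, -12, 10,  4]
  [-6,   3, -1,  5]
λ = 6: alg = 4, geom = 3

Step 1 — factor the characteristic polynomial to read off the algebraic multiplicities:
  χ_A(x) = (x - 6)^4

Step 2 — compute geometric multiplicities via the rank-nullity identity g(λ) = n − rank(A − λI):
  rank(A − (6)·I) = 1, so dim ker(A − (6)·I) = n − 1 = 3

Summary:
  λ = 6: algebraic multiplicity = 4, geometric multiplicity = 3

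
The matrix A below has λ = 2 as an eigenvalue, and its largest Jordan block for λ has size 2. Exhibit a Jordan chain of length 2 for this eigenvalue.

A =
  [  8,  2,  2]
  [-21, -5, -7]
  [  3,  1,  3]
A Jordan chain for λ = 2 of length 2:
v_1 = (6, -21, 3)ᵀ
v_2 = (1, 0, 0)ᵀ

Let N = A − (2)·I. We want v_2 with N^2 v_2 = 0 but N^1 v_2 ≠ 0; then v_{j-1} := N · v_j for j = 2, …, 2.

Pick v_2 = (1, 0, 0)ᵀ.
Then v_1 = N · v_2 = (6, -21, 3)ᵀ.

Sanity check: (A − (2)·I) v_1 = (0, 0, 0)ᵀ = 0. ✓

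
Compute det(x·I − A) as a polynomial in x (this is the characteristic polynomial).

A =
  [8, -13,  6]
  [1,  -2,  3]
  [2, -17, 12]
x^3 - 18*x^2 + 108*x - 216

Expanding det(x·I − A) (e.g. by cofactor expansion or by noting that A is similar to its Jordan form J, which has the same characteristic polynomial as A) gives
  χ_A(x) = x^3 - 18*x^2 + 108*x - 216
which factors as (x - 6)^3. The eigenvalues (with algebraic multiplicities) are λ = 6 with multiplicity 3.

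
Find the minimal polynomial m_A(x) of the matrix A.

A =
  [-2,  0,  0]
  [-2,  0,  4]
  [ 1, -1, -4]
x^2 + 4*x + 4

The characteristic polynomial is χ_A(x) = (x + 2)^3, so the eigenvalues are known. The minimal polynomial is
  m_A(x) = Π_λ (x − λ)^{k_λ}
where k_λ is the size of the *largest* Jordan block for λ (equivalently, the smallest k with (A − λI)^k v = 0 for every generalised eigenvector v of λ).

  λ = -2: largest Jordan block has size 2, contributing (x + 2)^2

So m_A(x) = (x + 2)^2 = x^2 + 4*x + 4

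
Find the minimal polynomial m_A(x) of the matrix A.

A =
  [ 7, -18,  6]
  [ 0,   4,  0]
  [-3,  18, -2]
x^2 - 5*x + 4

The characteristic polynomial is χ_A(x) = (x - 4)^2*(x - 1), so the eigenvalues are known. The minimal polynomial is
  m_A(x) = Π_λ (x − λ)^{k_λ}
where k_λ is the size of the *largest* Jordan block for λ (equivalently, the smallest k with (A − λI)^k v = 0 for every generalised eigenvector v of λ).

  λ = 1: largest Jordan block has size 1, contributing (x − 1)
  λ = 4: largest Jordan block has size 1, contributing (x − 4)

So m_A(x) = (x - 4)*(x - 1) = x^2 - 5*x + 4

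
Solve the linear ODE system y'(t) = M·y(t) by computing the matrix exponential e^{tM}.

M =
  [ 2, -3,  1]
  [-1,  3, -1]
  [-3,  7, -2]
e^{tM} =
  [t^2*exp(t)/2 + t*exp(t) + exp(t), -t^2*exp(t) - 3*t*exp(t), t^2*exp(t)/2 + t*exp(t)]
  [-t*exp(t), 2*t*exp(t) + exp(t), -t*exp(t)]
  [-t^2*exp(t)/2 - 3*t*exp(t), t^2*exp(t) + 7*t*exp(t), -t^2*exp(t)/2 - 3*t*exp(t) + exp(t)]

Strategy: write M = P · J · P⁻¹ where J is a Jordan canonical form, so e^{tM} = P · e^{tJ} · P⁻¹, and e^{tJ} can be computed block-by-block.

M has Jordan form
J =
  [1, 1, 0]
  [0, 1, 1]
  [0, 0, 1]
(up to reordering of blocks).

Per-block formulas:
  For a 3×3 Jordan block J_3(1): exp(t · J_3(1)) = e^(1t)·(I + t·N + (t^2/2)·N^2), where N is the 3×3 nilpotent shift.

After assembling e^{tJ} and conjugating by P, we get:

e^{tM} =
  [t^2*exp(t)/2 + t*exp(t) + exp(t), -t^2*exp(t) - 3*t*exp(t), t^2*exp(t)/2 + t*exp(t)]
  [-t*exp(t), 2*t*exp(t) + exp(t), -t*exp(t)]
  [-t^2*exp(t)/2 - 3*t*exp(t), t^2*exp(t) + 7*t*exp(t), -t^2*exp(t)/2 - 3*t*exp(t) + exp(t)]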